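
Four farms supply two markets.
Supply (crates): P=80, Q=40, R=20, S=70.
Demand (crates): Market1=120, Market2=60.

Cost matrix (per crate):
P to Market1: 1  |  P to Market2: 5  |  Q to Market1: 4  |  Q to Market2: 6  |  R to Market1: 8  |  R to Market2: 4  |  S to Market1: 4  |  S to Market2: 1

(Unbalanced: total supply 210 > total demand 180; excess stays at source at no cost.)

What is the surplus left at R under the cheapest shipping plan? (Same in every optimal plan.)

Minimum-cost shipments:
  P→Market1: 80 × 1 = 80
  Q→Market1: 40 × 4 = 160
  S→Market2: 60 × 1 = 60
Total cost = 300.
R ships 0 of its 20, leaving 20.

20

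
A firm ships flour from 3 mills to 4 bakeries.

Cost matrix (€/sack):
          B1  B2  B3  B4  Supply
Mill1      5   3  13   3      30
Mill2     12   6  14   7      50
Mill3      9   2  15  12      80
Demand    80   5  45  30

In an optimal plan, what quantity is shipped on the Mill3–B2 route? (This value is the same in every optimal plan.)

5

Optimal shipments:
  Mill1 to B1: 5 × €5 = €25
  Mill1 to B4: 25 × €3 = €75
  Mill2 to B3: 45 × €14 = €630
  Mill2 to B4: 5 × €7 = €35
  Mill3 to B1: 75 × €9 = €675
  Mill3 to B2: 5 × €2 = €10
Total cost = €1450.
So Mill3→B2 carries 5 sacks.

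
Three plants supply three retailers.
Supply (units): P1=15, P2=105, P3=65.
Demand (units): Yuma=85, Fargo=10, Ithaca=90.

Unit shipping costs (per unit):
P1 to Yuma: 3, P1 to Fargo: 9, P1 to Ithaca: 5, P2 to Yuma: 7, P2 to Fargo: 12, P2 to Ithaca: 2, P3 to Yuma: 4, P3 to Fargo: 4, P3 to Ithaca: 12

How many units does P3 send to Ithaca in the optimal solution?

0

Solving gives:
  P1–Yuma: 15 × 3 = 45
  P2–Yuma: 15 × 7 = 105
  P2–Ithaca: 90 × 2 = 180
  P3–Yuma: 55 × 4 = 220
  P3–Fargo: 10 × 4 = 40
Total cost = 590.
The route P3→Ithaca is not used.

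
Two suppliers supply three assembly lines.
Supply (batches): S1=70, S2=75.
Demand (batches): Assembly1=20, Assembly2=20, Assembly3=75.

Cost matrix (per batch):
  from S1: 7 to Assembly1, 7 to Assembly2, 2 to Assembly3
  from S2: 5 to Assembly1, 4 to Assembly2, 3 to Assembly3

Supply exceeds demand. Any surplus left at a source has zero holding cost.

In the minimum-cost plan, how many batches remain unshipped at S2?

30

Minimum-cost shipments:
  S1->Assembly3: 70 × 2 = 140
  S2->Assembly1: 20 × 5 = 100
  S2->Assembly2: 20 × 4 = 80
  S2->Assembly3: 5 × 3 = 15
Total cost = 335.
S2 ships 45 of its 75, leaving 30.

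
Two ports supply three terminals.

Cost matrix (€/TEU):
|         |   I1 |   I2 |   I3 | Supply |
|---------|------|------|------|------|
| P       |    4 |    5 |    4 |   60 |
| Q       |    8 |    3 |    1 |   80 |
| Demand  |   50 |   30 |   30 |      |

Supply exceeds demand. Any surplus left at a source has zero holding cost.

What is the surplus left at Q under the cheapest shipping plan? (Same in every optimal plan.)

20

An optimal plan:
  P to I1: 50 × €4 = €200
  Q to I2: 30 × €3 = €90
  Q to I3: 30 × €1 = €30
Total cost = €320.
Q ships 60 of its 80, leaving 20.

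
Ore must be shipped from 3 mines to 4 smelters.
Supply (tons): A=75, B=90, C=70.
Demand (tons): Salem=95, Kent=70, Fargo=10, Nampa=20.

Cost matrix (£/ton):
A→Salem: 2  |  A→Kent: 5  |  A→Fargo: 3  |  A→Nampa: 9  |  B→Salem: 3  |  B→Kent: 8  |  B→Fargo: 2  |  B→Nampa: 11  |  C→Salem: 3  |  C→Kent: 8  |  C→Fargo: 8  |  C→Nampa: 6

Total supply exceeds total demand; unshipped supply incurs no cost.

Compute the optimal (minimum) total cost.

An optimal shipping plan:
  A to Salem: 5 × £2 = £10
  A to Kent: 70 × £5 = £350
  B to Salem: 80 × £3 = £240
  B to Fargo: 10 × £2 = £20
  C to Salem: 10 × £3 = £30
  C to Nampa: 20 × £6 = £120
Total = 10 + 350 + 240 + 20 + 30 + 120 = £770.
(Supply check: A ships 75; B ships 90; C ships 30.)

770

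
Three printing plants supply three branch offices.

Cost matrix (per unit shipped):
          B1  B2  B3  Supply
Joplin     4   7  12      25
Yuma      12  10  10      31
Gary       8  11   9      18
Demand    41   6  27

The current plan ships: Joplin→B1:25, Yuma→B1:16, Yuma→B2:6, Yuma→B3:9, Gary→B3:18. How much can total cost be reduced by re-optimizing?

Current plan cost = 25·4 + 16·12 + 6·10 + 9·10 + 18·9 = 604.
Optimal plan:
  Joplin->B1: 25 × 4 = 100
  Yuma->B2: 6 × 10 = 60
  Yuma->B3: 25 × 10 = 250
  Gary->B1: 16 × 8 = 128
  Gary->B3: 2 × 9 = 18
Optimal cost = 556.
Saving = 604 − 556 = 48.

48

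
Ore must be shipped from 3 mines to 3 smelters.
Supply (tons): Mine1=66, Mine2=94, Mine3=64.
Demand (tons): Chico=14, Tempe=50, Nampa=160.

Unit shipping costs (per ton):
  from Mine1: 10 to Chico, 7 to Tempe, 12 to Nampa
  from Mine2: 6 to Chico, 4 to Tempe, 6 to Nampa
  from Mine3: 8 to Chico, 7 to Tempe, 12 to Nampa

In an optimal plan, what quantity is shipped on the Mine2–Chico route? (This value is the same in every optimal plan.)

0

The minimum-cost plan:
  Mine1–Nampa: 66 × 12 = 792
  Mine2–Nampa: 94 × 6 = 564
  Mine3–Chico: 14 × 8 = 112
  Mine3–Tempe: 50 × 7 = 350
Total cost = 1818.
The route Mine2→Chico is not used.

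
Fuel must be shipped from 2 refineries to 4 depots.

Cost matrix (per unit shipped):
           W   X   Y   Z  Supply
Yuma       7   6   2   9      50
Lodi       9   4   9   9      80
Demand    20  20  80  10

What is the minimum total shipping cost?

An optimal shipping plan:
  Yuma->Y: 50 kL
  Lodi->W: 20 kL
  Lodi->X: 20 kL
  Lodi->Y: 30 kL
  Lodi->Z: 10 kL
Total cost = 720.

720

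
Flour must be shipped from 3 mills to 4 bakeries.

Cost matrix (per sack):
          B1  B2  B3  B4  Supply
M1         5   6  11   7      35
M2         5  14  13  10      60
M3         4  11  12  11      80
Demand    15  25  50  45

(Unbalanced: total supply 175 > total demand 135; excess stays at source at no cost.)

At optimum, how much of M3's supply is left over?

15

Minimum-cost shipments:
  M1->B2: 25 sacks
  M1->B4: 10 sacks
  M2->B4: 35 sacks
  M3->B1: 15 sacks
  M3->B3: 50 sacks
Total cost = 1230.
M3 ships 65 of its 80, leaving 15.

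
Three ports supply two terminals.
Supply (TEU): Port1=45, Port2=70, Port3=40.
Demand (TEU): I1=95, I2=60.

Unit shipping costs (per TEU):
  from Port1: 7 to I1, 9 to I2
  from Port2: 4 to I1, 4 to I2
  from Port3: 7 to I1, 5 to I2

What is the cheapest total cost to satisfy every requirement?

Optimal allocation:
  Port1–I1: 45 TEU
  Port2–I1: 50 TEU
  Port2–I2: 20 TEU
  Port3–I2: 40 TEU
Total cost = 795.

795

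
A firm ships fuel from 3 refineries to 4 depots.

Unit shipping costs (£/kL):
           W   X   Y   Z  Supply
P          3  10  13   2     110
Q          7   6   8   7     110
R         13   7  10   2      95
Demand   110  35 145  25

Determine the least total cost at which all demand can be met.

1855

An optimal shipping plan:
  P→W: 110 × £3 = £330
  Q→Y: 110 × £8 = £880
  R→X: 35 × £7 = £245
  R→Y: 35 × £10 = £350
  R→Z: 25 × £2 = £50
Total = 330 + 880 + 245 + 350 + 50 = £1855.
(Supply check: P ships 110; Q ships 110; R ships 95.)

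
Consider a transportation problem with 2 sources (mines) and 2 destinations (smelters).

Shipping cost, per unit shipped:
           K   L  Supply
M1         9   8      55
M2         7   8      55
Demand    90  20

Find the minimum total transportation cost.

Optimal allocation:
  M1→K: 35 tons
  M1→L: 20 tons
  M2→K: 55 tons
Total cost = 860.
(Supply check: M1 ships 55; M2 ships 55.)

860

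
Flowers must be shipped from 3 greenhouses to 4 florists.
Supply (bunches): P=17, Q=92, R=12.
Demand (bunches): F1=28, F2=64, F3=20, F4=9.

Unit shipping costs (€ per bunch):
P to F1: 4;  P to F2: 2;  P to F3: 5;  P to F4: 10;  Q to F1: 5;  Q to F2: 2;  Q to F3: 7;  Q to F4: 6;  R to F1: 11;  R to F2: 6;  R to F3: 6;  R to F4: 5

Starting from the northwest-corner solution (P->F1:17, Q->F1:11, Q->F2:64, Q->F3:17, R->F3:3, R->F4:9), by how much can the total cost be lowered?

Current plan cost = 17·4 + 11·5 + 64·2 + 17·7 + 3·6 + 9·5 = €433.
Optimal plan:
  P->F3: 17 × €5 = €85
  Q->F1: 28 × €5 = €140
  Q->F2: 64 × €2 = €128
  R->F3: 3 × €6 = €18
  R->F4: 9 × €5 = €45
Optimal cost = €416.
Saving = 433 − 416 = €17.

17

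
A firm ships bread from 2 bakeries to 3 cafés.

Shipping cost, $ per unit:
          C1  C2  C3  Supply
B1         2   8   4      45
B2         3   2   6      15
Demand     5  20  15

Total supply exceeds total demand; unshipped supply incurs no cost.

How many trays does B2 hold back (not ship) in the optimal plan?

Minimum-cost shipments:
  B1→C1: 5 × $2 = $10
  B1→C2: 5 × $8 = $40
  B1→C3: 15 × $4 = $60
  B2→C2: 15 × $2 = $30
Total cost = $140.
B2 ships 15 of its 15, leaving 0.

0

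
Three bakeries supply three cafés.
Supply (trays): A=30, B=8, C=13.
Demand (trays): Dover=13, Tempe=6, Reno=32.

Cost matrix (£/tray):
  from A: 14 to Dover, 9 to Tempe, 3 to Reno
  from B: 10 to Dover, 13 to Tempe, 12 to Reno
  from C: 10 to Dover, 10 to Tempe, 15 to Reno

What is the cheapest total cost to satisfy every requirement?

One minimum-cost allocation:
  A–Reno: 30 trays
  B–Dover: 6 trays
  B–Reno: 2 trays
  C–Dover: 7 trays
  C–Tempe: 6 trays
Total cost = £304.
(Supply check: A ships 30; B ships 8; C ships 13.)

304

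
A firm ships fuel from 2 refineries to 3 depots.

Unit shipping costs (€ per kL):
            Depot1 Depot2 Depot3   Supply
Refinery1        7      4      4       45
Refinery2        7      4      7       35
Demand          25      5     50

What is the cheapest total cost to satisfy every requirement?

A cheapest plan:
  Refinery1 to Depot3: 45 × €4 = €180
  Refinery2 to Depot1: 25 × €7 = €175
  Refinery2 to Depot2: 5 × €4 = €20
  Refinery2 to Depot3: 5 × €7 = €35
Total = 180 + 175 + 20 + 35 = €410.

410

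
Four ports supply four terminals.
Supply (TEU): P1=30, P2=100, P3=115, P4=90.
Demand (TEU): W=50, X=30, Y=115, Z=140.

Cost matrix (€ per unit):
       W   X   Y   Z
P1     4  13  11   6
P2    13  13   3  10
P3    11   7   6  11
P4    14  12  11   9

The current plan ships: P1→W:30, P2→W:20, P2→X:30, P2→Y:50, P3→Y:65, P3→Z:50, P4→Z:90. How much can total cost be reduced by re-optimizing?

Current plan cost = 30·4 + 20·13 + 30·13 + 50·3 + 65·6 + 50·11 + 90·9 = €2670.
Optimal plan:
  P1–W: 30 TEU
  P2–Y: 100 TEU
  P3–W: 20 TEU
  P3–X: 30 TEU
  P3–Y: 15 TEU
  P3–Z: 50 TEU
  P4–Z: 90 TEU
Optimal cost = €2300.
Saving = 2670 − 2300 = €370.

370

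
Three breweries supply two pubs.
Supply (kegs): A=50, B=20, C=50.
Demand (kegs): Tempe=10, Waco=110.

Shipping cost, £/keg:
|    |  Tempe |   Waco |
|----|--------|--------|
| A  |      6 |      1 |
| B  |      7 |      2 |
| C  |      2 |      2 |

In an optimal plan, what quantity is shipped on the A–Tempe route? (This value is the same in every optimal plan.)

Optimal shipments:
  A to Waco: 50 kegs
  B to Waco: 20 kegs
  C to Tempe: 10 kegs
  C to Waco: 40 kegs
Total cost = £190.
The route A→Tempe is not used.

0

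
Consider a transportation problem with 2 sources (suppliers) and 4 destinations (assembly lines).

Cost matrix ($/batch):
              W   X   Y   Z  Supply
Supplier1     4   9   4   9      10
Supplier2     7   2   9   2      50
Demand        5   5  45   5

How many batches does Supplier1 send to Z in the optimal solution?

Optimal shipments:
  Supplier1→Y: 10 × $4 = $40
  Supplier2→W: 5 × $7 = $35
  Supplier2→X: 5 × $2 = $10
  Supplier2→Y: 35 × $9 = $315
  Supplier2→Z: 5 × $2 = $10
Total cost = $410.
The route Supplier1→Z is not used.

0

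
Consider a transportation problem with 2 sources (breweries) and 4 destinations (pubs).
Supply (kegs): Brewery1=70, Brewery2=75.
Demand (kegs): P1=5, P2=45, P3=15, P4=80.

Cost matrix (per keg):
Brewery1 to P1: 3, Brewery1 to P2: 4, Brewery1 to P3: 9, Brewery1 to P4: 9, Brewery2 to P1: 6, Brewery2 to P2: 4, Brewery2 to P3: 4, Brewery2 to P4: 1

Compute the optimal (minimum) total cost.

A cheapest plan:
  Brewery1->P1: 5 × 3 = 15
  Brewery1->P2: 45 × 4 = 180
  Brewery1->P3: 15 × 9 = 135
  Brewery1->P4: 5 × 9 = 45
  Brewery2->P4: 75 × 1 = 75
Total = 15 + 180 + 135 + 45 + 75 = 450.
(Supply check: Brewery1 ships 70; Brewery2 ships 75.)

450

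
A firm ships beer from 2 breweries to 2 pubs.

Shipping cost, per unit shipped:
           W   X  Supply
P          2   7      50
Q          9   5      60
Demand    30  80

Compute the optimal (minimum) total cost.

A cheapest plan:
  P→W: 30 kegs
  P→X: 20 kegs
  Q→X: 60 kegs
Total cost = 500.

500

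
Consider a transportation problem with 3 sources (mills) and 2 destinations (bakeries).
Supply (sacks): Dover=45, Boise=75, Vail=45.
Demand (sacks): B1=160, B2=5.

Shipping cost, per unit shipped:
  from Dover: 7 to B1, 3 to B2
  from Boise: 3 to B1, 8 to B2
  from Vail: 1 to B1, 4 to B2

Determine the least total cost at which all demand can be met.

565

Optimal allocation:
  Dover→B1: 40 × 7 = 280
  Dover→B2: 5 × 3 = 15
  Boise→B1: 75 × 3 = 225
  Vail→B1: 45 × 1 = 45
Total = 280 + 15 + 225 + 45 = 565.
(Supply check: Dover ships 45; Boise ships 75; Vail ships 45.)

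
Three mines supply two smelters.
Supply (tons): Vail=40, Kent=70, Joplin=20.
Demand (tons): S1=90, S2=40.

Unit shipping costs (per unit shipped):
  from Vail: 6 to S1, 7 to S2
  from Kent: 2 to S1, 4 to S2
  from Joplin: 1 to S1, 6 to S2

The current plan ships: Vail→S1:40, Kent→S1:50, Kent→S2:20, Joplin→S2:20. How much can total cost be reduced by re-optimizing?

Current plan cost = 40·6 + 50·2 + 20·4 + 20·6 = 540.
Optimal plan:
  Vail to S2: 40 × 7 = 280
  Kent to S1: 70 × 2 = 140
  Joplin to S1: 20 × 1 = 20
Optimal cost = 440.
Saving = 540 − 440 = 100.

100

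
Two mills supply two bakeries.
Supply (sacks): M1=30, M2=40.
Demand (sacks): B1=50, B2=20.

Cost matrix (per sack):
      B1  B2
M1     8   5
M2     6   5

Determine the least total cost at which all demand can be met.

420

A cheapest plan:
  M1 to B1: 10 sacks
  M1 to B2: 20 sacks
  M2 to B1: 40 sacks
Total cost = 420.
(Supply check: M1 ships 30; M2 ships 40.)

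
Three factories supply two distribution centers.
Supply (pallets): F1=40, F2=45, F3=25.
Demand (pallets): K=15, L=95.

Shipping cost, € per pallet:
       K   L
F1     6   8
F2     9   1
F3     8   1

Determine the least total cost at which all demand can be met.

Optimal allocation:
  F1 to K: 15 × €6 = €90
  F1 to L: 25 × €8 = €200
  F2 to L: 45 × €1 = €45
  F3 to L: 25 × €1 = €25
Total = 90 + 200 + 45 + 25 = €360.

360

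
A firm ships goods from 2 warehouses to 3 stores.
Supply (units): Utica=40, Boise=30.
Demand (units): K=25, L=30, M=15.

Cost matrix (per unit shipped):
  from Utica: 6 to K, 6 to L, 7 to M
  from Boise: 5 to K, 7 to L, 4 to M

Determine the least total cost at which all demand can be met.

Optimal allocation:
  Utica–K: 10 units
  Utica–L: 30 units
  Boise–K: 15 units
  Boise–M: 15 units
Total cost = 375.
(Supply check: Utica ships 40; Boise ships 30.)

375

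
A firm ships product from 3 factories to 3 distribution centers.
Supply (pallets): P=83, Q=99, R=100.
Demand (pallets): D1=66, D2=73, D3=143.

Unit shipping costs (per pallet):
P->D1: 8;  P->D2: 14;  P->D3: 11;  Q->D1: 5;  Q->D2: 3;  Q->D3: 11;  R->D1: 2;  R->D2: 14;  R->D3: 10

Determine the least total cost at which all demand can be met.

A cheapest plan:
  P–D3: 83 pallets
  Q–D2: 73 pallets
  Q–D3: 26 pallets
  R–D1: 66 pallets
  R–D3: 34 pallets
Total cost = 1890.

1890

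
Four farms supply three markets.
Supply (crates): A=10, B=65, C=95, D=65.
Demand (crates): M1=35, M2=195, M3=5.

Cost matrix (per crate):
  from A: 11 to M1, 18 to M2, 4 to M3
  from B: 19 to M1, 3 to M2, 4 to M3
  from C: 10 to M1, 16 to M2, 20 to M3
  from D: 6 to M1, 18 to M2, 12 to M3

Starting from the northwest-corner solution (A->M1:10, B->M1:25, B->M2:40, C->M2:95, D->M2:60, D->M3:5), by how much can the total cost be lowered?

Current plan cost = 10·11 + 25·19 + 40·3 + 95·16 + 60·18 + 5·12 = 3365.
Optimal plan:
  A->M2: 5 × 18 = 90
  A->M3: 5 × 4 = 20
  B->M2: 65 × 3 = 195
  C->M2: 95 × 16 = 1520
  D->M1: 35 × 6 = 210
  D->M2: 30 × 18 = 540
Optimal cost = 2575.
Saving = 3365 − 2575 = 790.

790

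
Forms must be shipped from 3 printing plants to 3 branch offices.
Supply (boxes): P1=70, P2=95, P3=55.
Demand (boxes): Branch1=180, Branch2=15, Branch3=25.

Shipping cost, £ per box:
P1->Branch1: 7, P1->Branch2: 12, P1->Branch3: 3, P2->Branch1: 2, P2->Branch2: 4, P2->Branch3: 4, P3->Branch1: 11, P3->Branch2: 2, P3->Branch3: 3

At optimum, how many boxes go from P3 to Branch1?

Solving gives:
  P1–Branch1: 70 boxes
  P2–Branch1: 95 boxes
  P3–Branch1: 15 boxes
  P3–Branch2: 15 boxes
  P3–Branch3: 25 boxes
Total cost = £950.
So P3→Branch1 carries 15 boxes.

15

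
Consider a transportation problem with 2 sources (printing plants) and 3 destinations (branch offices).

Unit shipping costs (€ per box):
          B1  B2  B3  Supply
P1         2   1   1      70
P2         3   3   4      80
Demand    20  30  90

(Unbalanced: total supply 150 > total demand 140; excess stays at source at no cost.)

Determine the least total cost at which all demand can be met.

One minimum-cost allocation:
  P1 to B3: 70 × €1 = €70
  P2 to B1: 20 × €3 = €60
  P2 to B2: 30 × €3 = €90
  P2 to B3: 20 × €4 = €80
Total = 70 + 60 + 90 + 80 = €300.

300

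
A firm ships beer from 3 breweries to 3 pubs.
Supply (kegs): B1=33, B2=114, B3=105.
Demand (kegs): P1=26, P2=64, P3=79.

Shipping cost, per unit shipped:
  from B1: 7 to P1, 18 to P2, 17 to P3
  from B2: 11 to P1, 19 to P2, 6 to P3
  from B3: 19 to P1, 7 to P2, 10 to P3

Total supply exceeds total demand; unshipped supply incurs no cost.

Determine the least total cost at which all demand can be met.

A cheapest plan:
  B1–P1: 26 × 7 = 182
  B2–P3: 79 × 6 = 474
  B3–P2: 64 × 7 = 448
Total = 182 + 474 + 448 = 1104.

1104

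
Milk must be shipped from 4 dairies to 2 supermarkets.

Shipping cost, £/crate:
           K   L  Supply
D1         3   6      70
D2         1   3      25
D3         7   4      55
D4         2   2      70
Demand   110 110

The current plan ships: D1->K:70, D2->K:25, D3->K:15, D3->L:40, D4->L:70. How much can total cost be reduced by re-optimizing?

45

Current plan cost = 70·3 + 25·1 + 15·7 + 40·4 + 70·2 = £640.
Optimal plan:
  D1->K: 70 × £3 = £210
  D2->K: 25 × £1 = £25
  D3->L: 55 × £4 = £220
  D4->K: 15 × £2 = £30
  D4->L: 55 × £2 = £110
Optimal cost = £595.
Saving = 640 − 595 = £45.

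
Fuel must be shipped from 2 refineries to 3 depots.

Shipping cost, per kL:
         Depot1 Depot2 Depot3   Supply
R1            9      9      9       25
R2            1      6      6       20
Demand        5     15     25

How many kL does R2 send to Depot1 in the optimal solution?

The minimum-cost plan:
  R1->Depot2: 15 × 9 = 135
  R1->Depot3: 10 × 9 = 90
  R2->Depot1: 5 × 1 = 5
  R2->Depot3: 15 × 6 = 90
Total cost = 320.
So R2→Depot1 carries 5 kL.

5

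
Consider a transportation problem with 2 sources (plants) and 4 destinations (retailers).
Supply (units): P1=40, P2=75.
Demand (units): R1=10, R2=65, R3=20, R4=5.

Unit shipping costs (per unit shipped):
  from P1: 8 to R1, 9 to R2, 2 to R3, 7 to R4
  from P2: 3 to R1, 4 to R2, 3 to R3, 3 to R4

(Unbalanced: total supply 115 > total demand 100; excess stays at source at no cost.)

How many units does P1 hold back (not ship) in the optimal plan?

15

Minimum-cost shipments:
  P1→R3: 20 × 2 = 40
  P1→R4: 5 × 7 = 35
  P2→R1: 10 × 3 = 30
  P2→R2: 65 × 4 = 260
Total cost = 365.
P1 ships 25 of its 40, leaving 15.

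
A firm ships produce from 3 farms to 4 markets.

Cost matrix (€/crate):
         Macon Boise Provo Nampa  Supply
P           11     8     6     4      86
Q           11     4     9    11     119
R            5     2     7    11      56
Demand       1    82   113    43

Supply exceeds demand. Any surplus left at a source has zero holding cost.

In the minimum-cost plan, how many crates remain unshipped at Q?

22

An optimal plan:
  P to Provo: 43 crates
  P to Nampa: 43 crates
  Q to Boise: 82 crates
  Q to Provo: 15 crates
  R to Macon: 1 crates
  R to Provo: 55 crates
Total cost = €1283.
Q ships 97 of its 119, leaving 22.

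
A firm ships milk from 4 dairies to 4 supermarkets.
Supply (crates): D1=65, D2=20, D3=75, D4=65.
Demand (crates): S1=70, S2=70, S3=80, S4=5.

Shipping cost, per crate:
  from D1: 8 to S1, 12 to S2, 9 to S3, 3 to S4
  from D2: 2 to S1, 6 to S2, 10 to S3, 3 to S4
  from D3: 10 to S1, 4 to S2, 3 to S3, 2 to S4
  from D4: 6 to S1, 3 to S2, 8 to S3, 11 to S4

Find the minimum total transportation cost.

One minimum-cost allocation:
  D1–S1: 50 crates
  D1–S3: 10 crates
  D1–S4: 5 crates
  D2–S1: 20 crates
  D3–S2: 5 crates
  D3–S3: 70 crates
  D4–S2: 65 crates
Total cost = 970.

970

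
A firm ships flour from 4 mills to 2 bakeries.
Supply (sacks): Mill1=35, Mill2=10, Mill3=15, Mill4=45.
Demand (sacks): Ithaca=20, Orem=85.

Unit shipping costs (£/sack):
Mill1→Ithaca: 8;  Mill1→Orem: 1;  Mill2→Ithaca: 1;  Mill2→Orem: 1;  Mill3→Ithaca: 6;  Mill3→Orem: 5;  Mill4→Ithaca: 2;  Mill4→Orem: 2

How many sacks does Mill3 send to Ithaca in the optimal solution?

0

The minimum-cost plan:
  Mill1->Orem: 35 × £1 = £35
  Mill2->Orem: 10 × £1 = £10
  Mill3->Orem: 15 × £5 = £75
  Mill4->Ithaca: 20 × £2 = £40
  Mill4->Orem: 25 × £2 = £50
Total cost = £210.
The route Mill3→Ithaca is not used.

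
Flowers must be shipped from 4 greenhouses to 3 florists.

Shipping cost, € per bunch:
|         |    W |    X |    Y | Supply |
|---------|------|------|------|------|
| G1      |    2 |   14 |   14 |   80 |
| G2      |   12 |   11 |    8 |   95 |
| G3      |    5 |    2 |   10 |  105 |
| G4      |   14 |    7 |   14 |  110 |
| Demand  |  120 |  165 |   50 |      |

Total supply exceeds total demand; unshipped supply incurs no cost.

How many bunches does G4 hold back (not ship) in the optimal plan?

Minimum-cost shipments:
  G1→W: 80 × €2 = €160
  G2→Y: 50 × €8 = €400
  G3→W: 40 × €5 = €200
  G3→X: 65 × €2 = €130
  G4→X: 100 × €7 = €700
Total cost = €1590.
G4 ships 100 of its 110, leaving 10.

10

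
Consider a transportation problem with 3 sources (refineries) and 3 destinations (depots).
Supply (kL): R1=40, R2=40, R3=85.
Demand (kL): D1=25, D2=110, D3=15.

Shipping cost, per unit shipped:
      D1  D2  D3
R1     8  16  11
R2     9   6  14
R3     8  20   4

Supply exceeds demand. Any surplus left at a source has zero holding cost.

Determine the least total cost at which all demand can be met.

1740

An optimal shipping plan:
  R1 to D2: 40 kL
  R2 to D2: 40 kL
  R3 to D1: 25 kL
  R3 to D2: 30 kL
  R3 to D3: 15 kL
Total cost = 1740.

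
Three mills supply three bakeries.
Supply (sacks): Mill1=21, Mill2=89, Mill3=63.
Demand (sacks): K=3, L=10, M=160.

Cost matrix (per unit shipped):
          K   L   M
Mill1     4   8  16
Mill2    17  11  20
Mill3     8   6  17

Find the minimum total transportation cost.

3041

Optimal allocation:
  Mill1 to K: 3 sacks
  Mill1 to M: 18 sacks
  Mill2 to M: 89 sacks
  Mill3 to L: 10 sacks
  Mill3 to M: 53 sacks
Total cost = 3041.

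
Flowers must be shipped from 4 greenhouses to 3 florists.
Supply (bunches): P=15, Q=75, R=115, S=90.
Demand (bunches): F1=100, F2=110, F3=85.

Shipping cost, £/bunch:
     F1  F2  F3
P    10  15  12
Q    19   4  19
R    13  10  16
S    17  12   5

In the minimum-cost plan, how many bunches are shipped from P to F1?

Solving gives:
  P→F1: 15 × £10 = £150
  Q→F2: 75 × £4 = £300
  R→F1: 85 × £13 = £1105
  R→F2: 30 × £10 = £300
  S→F2: 5 × £12 = £60
  S→F3: 85 × £5 = £425
Total cost = £2340.
So P→F1 carries 15 bunches.

15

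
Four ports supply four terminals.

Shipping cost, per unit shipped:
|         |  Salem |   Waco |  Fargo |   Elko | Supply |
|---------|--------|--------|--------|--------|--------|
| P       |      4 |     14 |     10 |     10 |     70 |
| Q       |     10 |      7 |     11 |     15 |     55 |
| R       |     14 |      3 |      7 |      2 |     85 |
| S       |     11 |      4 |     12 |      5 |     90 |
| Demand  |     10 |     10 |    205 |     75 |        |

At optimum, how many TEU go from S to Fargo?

5

Solving gives:
  P->Salem: 10 × 4 = 40
  P->Fargo: 60 × 10 = 600
  Q->Fargo: 55 × 11 = 605
  R->Fargo: 85 × 7 = 595
  S->Waco: 10 × 4 = 40
  S->Fargo: 5 × 12 = 60
  S->Elko: 75 × 5 = 375
Total cost = 2315.
So S→Fargo carries 5 TEU.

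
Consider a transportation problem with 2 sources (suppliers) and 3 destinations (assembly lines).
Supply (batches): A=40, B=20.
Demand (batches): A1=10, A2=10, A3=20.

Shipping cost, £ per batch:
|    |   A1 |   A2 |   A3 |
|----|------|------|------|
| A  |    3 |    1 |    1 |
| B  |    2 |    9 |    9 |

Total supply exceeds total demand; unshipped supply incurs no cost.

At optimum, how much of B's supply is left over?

10

An optimal plan:
  A–A2: 10 × £1 = £10
  A–A3: 20 × £1 = £20
  B–A1: 10 × £2 = £20
Total cost = £50.
B ships 10 of its 20, leaving 10.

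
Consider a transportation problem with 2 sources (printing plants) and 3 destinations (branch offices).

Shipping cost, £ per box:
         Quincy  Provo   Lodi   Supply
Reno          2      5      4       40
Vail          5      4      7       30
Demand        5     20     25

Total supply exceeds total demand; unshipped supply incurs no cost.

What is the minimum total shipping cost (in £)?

One minimum-cost allocation:
  Reno->Quincy: 5 × £2 = £10
  Reno->Lodi: 25 × £4 = £100
  Vail->Provo: 20 × £4 = £80
Total = 10 + 100 + 80 = £190.

190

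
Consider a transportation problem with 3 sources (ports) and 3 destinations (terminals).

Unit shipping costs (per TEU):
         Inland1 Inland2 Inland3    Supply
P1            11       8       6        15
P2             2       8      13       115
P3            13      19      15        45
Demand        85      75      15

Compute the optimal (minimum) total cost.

1325

An optimal shipping plan:
  P1→Inland2: 15 TEU
  P2→Inland1: 55 TEU
  P2→Inland2: 60 TEU
  P3→Inland1: 30 TEU
  P3→Inland3: 15 TEU
Total cost = 1325.
(Supply check: P1 ships 15; P2 ships 115; P3 ships 45.)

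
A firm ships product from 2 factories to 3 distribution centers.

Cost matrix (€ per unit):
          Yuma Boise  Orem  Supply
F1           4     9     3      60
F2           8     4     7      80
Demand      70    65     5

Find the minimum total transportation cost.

615

An optimal shipping plan:
  F1->Yuma: 60 × €4 = €240
  F2->Yuma: 10 × €8 = €80
  F2->Boise: 65 × €4 = €260
  F2->Orem: 5 × €7 = €35
Total = 240 + 80 + 260 + 35 = €615.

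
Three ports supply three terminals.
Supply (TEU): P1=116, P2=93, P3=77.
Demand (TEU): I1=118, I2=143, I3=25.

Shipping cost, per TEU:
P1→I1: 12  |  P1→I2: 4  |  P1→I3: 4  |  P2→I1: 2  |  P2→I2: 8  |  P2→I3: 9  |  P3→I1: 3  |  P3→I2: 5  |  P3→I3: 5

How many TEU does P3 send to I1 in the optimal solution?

25

Optimal shipments:
  P1→I2: 91 × 4 = 364
  P1→I3: 25 × 4 = 100
  P2→I1: 93 × 2 = 186
  P3→I1: 25 × 3 = 75
  P3→I2: 52 × 5 = 260
Total cost = 985.
So P3→I1 carries 25 TEU.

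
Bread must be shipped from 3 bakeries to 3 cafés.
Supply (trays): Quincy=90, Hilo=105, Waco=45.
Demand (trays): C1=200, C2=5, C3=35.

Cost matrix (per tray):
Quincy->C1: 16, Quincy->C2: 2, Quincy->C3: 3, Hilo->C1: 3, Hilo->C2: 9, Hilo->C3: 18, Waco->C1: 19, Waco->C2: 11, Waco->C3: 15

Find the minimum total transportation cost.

One minimum-cost allocation:
  Quincy to C1: 50 × 16 = 800
  Quincy to C2: 5 × 2 = 10
  Quincy to C3: 35 × 3 = 105
  Hilo to C1: 105 × 3 = 315
  Waco to C1: 45 × 19 = 855
Total = 800 + 10 + 105 + 315 + 855 = 2085.

2085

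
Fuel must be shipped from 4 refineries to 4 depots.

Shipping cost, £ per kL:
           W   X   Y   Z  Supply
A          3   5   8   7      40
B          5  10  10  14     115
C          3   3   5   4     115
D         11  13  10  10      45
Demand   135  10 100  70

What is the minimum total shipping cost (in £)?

One minimum-cost allocation:
  A to W: 20 × £3 = £60
  A to X: 10 × £5 = £50
  A to Z: 10 × £7 = £70
  B to W: 115 × £5 = £575
  C to Y: 55 × £5 = £275
  C to Z: 60 × £4 = £240
  D to Y: 45 × £10 = £450
Total = 60 + 50 + 70 + 575 + 275 + 240 + 450 = £1720.

1720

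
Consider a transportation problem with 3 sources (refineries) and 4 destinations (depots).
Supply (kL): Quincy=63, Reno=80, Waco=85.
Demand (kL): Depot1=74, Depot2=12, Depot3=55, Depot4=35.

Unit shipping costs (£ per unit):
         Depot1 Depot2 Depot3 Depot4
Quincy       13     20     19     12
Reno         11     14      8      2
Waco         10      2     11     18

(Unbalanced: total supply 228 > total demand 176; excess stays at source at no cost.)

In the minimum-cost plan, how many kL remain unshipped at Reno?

0

Minimum-cost shipments:
  Quincy to Depot1: 11 kL
  Reno to Depot3: 45 kL
  Reno to Depot4: 35 kL
  Waco to Depot1: 63 kL
  Waco to Depot2: 12 kL
  Waco to Depot3: 10 kL
Total cost = £1337.
Reno ships 80 of its 80, leaving 0.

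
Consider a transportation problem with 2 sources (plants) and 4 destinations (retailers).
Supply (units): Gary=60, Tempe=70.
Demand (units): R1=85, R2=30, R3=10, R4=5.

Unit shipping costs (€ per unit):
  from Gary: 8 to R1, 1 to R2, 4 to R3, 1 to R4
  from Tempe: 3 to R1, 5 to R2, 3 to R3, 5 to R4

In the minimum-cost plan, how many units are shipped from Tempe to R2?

0

The minimum-cost plan:
  Gary–R1: 15 × €8 = €120
  Gary–R2: 30 × €1 = €30
  Gary–R3: 10 × €4 = €40
  Gary–R4: 5 × €1 = €5
  Tempe–R1: 70 × €3 = €210
Total cost = €405.
The route Tempe→R2 is not used.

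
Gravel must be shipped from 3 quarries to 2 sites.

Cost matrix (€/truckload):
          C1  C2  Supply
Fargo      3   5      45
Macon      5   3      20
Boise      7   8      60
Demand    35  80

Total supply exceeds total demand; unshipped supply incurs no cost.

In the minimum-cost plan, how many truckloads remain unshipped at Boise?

An optimal plan:
  Fargo->C1: 35 × €3 = €105
  Fargo->C2: 10 × €5 = €50
  Macon->C2: 20 × €3 = €60
  Boise->C2: 50 × €8 = €400
Total cost = €615.
Boise ships 50 of its 60, leaving 10.

10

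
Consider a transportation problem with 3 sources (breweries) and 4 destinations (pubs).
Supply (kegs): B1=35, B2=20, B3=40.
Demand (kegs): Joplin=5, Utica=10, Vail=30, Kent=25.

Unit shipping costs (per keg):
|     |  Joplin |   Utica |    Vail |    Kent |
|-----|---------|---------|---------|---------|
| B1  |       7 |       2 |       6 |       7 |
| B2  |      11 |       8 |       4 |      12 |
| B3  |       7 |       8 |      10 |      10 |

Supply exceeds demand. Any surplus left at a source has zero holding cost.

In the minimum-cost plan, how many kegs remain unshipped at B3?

25

An optimal plan:
  B1 to Utica: 10 kegs
  B1 to Vail: 10 kegs
  B1 to Kent: 15 kegs
  B2 to Vail: 20 kegs
  B3 to Joplin: 5 kegs
  B3 to Kent: 10 kegs
Total cost = 400.
B3 ships 15 of its 40, leaving 25.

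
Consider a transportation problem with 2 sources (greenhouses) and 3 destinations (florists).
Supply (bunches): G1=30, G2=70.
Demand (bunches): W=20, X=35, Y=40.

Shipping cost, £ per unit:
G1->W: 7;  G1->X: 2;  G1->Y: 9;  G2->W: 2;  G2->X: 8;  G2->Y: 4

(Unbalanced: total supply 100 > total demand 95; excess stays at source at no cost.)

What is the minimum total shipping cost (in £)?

300

One minimum-cost allocation:
  G1 to X: 30 × £2 = £60
  G2 to W: 20 × £2 = £40
  G2 to X: 5 × £8 = £40
  G2 to Y: 40 × £4 = £160
Total = 60 + 40 + 40 + 160 = £300.
(Supply check: G1 ships 30; G2 ships 65.)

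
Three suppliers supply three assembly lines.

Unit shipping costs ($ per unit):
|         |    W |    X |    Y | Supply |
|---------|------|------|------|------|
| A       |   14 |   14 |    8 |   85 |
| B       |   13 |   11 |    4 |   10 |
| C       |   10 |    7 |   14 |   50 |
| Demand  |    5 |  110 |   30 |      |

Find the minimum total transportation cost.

1460

Optimal allocation:
  A–W: 5 × $14 = $70
  A–X: 60 × $14 = $840
  A–Y: 20 × $8 = $160
  B–Y: 10 × $4 = $40
  C–X: 50 × $7 = $350
Total = 70 + 840 + 160 + 40 + 350 = $1460.
(Supply check: A ships 85; B ships 10; C ships 50.)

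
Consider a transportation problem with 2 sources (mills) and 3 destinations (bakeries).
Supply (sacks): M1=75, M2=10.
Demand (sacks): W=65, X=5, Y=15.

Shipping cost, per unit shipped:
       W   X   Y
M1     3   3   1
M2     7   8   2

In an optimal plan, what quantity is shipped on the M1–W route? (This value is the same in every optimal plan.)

65

The minimum-cost plan:
  M1→W: 65 × 3 = 195
  M1→X: 5 × 3 = 15
  M1→Y: 5 × 1 = 5
  M2→Y: 10 × 2 = 20
Total cost = 235.
So M1→W carries 65 sacks.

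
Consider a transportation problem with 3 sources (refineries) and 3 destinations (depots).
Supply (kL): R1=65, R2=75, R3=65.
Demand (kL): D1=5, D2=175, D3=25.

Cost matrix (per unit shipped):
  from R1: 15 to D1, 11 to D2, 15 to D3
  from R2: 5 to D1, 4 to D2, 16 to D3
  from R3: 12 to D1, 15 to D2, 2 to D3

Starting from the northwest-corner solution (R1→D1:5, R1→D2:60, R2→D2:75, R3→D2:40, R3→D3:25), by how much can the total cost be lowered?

35

Current plan cost = 5·15 + 60·11 + 75·4 + 40·15 + 25·2 = 1685.
Optimal plan:
  R1–D2: 65 × 11 = 715
  R2–D2: 75 × 4 = 300
  R3–D1: 5 × 12 = 60
  R3–D2: 35 × 15 = 525
  R3–D3: 25 × 2 = 50
Optimal cost = 1650.
Saving = 1685 − 1650 = 35.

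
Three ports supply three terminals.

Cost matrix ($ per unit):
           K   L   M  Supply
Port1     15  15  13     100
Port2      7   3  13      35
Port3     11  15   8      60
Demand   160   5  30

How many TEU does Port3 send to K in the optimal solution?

30

The minimum-cost plan:
  Port1→K: 100 × $15 = $1500
  Port2→K: 30 × $7 = $210
  Port2→L: 5 × $3 = $15
  Port3→K: 30 × $11 = $330
  Port3→M: 30 × $8 = $240
Total cost = $2295.
So Port3→K carries 30 TEU.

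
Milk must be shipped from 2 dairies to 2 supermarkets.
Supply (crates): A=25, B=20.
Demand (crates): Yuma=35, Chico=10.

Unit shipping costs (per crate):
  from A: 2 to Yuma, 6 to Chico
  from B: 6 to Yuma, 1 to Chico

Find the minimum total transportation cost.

One minimum-cost allocation:
  A to Yuma: 25 × 2 = 50
  B to Yuma: 10 × 6 = 60
  B to Chico: 10 × 1 = 10
Total = 50 + 60 + 10 = 120.
(Supply check: A ships 25; B ships 20.)

120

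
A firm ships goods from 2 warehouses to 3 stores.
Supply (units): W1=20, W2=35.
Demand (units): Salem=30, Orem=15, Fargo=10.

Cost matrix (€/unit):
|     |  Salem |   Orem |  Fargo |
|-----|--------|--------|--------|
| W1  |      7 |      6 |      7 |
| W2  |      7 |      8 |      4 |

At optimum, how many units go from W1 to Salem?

Optimal shipments:
  W1→Salem: 5 × €7 = €35
  W1→Orem: 15 × €6 = €90
  W2→Salem: 25 × €7 = €175
  W2→Fargo: 10 × €4 = €40
Total cost = €340.
So W1→Salem carries 5 units.

5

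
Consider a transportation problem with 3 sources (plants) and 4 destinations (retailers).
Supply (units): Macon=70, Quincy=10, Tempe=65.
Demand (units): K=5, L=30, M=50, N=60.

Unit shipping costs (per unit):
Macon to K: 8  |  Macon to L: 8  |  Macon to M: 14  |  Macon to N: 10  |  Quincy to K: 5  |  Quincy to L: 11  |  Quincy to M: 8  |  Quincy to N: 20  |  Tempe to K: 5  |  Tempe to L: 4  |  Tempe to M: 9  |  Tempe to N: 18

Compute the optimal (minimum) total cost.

Optimal allocation:
  Macon→K: 5 × 8 = 40
  Macon→L: 5 × 8 = 40
  Macon→N: 60 × 10 = 600
  Quincy→M: 10 × 8 = 80
  Tempe→L: 25 × 4 = 100
  Tempe→M: 40 × 9 = 360
Total = 40 + 40 + 600 + 80 + 100 + 360 = 1220.
(Supply check: Macon ships 70; Quincy ships 10; Tempe ships 65.)

1220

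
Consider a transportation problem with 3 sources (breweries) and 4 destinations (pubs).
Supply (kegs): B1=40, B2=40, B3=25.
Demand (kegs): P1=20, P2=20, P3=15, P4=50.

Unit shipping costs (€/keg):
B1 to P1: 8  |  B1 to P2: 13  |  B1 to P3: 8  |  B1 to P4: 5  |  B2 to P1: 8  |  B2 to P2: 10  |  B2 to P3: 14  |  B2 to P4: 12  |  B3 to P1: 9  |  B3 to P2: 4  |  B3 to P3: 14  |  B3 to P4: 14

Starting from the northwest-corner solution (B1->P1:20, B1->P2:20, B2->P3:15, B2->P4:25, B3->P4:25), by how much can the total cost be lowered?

Current plan cost = 20·8 + 20·13 + 15·14 + 25·12 + 25·14 = €1280.
Optimal plan:
  B1->P4: 40 × €5 = €200
  B2->P1: 20 × €8 = €160
  B2->P3: 10 × €14 = €140
  B2->P4: 10 × €12 = €120
  B3->P2: 20 × €4 = €80
  B3->P3: 5 × €14 = €70
Optimal cost = €770.
Saving = 1280 − 770 = €510.

510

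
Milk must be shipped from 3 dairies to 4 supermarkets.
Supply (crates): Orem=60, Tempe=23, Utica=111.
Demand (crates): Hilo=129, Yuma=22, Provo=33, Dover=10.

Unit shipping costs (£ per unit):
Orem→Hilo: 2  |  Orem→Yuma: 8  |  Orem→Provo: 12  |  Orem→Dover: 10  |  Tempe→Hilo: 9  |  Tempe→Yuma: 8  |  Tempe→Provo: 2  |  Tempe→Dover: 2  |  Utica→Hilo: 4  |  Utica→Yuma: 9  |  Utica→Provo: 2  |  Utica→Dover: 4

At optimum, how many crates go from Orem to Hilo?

60

Solving gives:
  Orem->Hilo: 60 × £2 = £120
  Tempe->Yuma: 13 × £8 = £104
  Tempe->Dover: 10 × £2 = £20
  Utica->Hilo: 69 × £4 = £276
  Utica->Yuma: 9 × £9 = £81
  Utica->Provo: 33 × £2 = £66
Total cost = £667.
So Orem→Hilo carries 60 crates.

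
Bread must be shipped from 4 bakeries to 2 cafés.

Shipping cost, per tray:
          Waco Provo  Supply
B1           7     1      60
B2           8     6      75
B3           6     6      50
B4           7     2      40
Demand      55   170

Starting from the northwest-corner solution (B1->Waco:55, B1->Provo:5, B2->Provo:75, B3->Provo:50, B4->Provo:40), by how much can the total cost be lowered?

320

Current plan cost = 55·7 + 5·1 + 75·6 + 50·6 + 40·2 = 1220.
Optimal plan:
  B1 to Provo: 60 × 1 = 60
  B2 to Waco: 5 × 8 = 40
  B2 to Provo: 70 × 6 = 420
  B3 to Waco: 50 × 6 = 300
  B4 to Provo: 40 × 2 = 80
Optimal cost = 900.
Saving = 1220 − 900 = 320.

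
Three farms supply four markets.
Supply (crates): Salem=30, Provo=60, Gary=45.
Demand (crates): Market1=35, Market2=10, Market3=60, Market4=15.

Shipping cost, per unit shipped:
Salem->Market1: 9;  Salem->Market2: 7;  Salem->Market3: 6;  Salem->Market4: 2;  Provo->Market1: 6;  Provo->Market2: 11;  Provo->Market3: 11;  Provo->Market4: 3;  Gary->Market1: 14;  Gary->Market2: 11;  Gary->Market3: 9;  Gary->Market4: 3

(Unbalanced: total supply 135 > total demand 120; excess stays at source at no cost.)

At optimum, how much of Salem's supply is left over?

Minimum-cost shipments:
  Salem→Market2: 10 crates
  Salem→Market3: 20 crates
  Provo→Market1: 35 crates
  Provo→Market4: 10 crates
  Gary→Market3: 40 crates
  Gary→Market4: 5 crates
Total cost = 805.
Salem ships 30 of its 30, leaving 0.

0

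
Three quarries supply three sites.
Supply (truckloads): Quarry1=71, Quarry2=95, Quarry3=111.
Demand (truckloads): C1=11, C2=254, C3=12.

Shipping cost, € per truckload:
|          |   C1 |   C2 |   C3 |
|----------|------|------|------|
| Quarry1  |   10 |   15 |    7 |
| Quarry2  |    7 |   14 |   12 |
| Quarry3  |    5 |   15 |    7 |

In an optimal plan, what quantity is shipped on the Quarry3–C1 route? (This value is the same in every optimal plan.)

11

Optimal shipments:
  Quarry1–C2: 71 × €15 = €1065
  Quarry2–C2: 95 × €14 = €1330
  Quarry3–C1: 11 × €5 = €55
  Quarry3–C2: 88 × €15 = €1320
  Quarry3–C3: 12 × €7 = €84
Total cost = €3854.
So Quarry3→C1 carries 11 truckloads.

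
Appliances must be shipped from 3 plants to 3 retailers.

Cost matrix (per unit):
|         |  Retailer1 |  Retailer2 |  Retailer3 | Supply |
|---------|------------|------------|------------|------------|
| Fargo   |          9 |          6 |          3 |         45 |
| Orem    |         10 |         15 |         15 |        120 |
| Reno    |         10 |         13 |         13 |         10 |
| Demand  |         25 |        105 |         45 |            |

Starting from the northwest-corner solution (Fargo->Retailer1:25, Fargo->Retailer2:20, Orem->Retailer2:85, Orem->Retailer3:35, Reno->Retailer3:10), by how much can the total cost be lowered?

Current plan cost = 25·9 + 20·6 + 85·15 + 35·15 + 10·13 = 2275.
Optimal plan:
  Fargo->Retailer3: 45 × 3 = 135
  Orem->Retailer1: 25 × 10 = 250
  Orem->Retailer2: 95 × 15 = 1425
  Reno->Retailer2: 10 × 13 = 130
Optimal cost = 1940.
Saving = 2275 − 1940 = 335.

335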